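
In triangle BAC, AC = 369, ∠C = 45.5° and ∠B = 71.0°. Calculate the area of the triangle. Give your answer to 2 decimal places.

45960.62

The third angle is ∠A = 180° − ∠C − ∠B = 63.50°.
Law of sines: CB = AC·sin A/sin B ≈ 349.26.
Law of sines: BA = AC·sin C/sin B ≈ 278.35.
Area = ½·AC·CB·sin C ≈ 45961.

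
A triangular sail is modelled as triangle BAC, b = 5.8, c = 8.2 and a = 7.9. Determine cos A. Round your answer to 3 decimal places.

By the law of cosines, cos A = (c² + b² − a²) / (2·c·b) ≈ 0.40444, so ∠A ≈ 66.14°.

0.404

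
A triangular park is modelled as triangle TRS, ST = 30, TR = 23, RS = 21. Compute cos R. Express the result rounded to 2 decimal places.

By the law of cosines, cos R = (TR² + RS² − ST²) / (2·TR·RS) ≈ 0.07246, so ∠R ≈ 85.84°.

cos R ≈ 0.07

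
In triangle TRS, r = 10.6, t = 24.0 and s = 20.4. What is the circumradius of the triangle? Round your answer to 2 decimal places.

12.07

By the law of cosines, cos T = (r² + s² − t²) / (2·r·s) ≈ -0.10979, so ∠T ≈ 96.30°.
Circumradius = t/(2 sin T) ≈ 12.073.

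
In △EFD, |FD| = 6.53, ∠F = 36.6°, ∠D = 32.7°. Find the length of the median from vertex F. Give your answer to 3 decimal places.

The third angle is ∠E = 180° − ∠F − ∠D = 110.70°.
Law of sines: |DE| = |FD|·sin F/sin E ≈ 4.162.
Law of sines: |EF| = |FD|·sin D/sin E ≈ 3.7712.
Median from F: ½√(2·|EF|² + 2·|FD|² − |DE|²) ≈ 4.9093.

m_F ≈ 4.909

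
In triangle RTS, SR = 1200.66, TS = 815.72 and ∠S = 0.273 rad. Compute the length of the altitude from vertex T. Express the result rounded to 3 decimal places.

By the law of cosines, RT² = TS² + SR² − 2·TS·SR·cos S = 2.2072e+05, so RT ≈ 469.81.
Area = ½·TS·SR·sin S ≈ 1.3203e+05.
The altitude from T has length 2·area/SR ≈ 219.94.

219.936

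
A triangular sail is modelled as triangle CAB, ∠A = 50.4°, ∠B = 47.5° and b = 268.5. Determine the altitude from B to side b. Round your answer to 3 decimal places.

The third angle is ∠C = 180° − ∠A − ∠B = 82.10°.
Law of sines: c = b·sin C/sin B ≈ 360.72.
Law of sines: a = b·sin A/sin B ≈ 280.6.
Area = ½·b·c·sin A ≈ 37314.
The altitude from B has length 2·area/b ≈ 277.94.

277.941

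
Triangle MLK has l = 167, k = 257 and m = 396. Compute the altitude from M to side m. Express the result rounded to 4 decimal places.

73.7802

Semiperimeter s = (396 + 167 + 257)/2 = 410.
Heron's formula: area = √(410·14·243·153) ≈ 14608.
The altitude from M has length 2·area/m ≈ 73.78.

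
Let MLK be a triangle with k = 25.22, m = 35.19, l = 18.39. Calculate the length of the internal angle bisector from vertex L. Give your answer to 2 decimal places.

t_L ≈ 28.38

By the law of cosines, cos L = (k² + m² − l²) / (2·k·m) ≈ 0.86547, so ∠L ≈ 0.5247 rad.
The bisector from L has length 2·k·m·cos(∠L/2)/(k+m) ≈ 28.377.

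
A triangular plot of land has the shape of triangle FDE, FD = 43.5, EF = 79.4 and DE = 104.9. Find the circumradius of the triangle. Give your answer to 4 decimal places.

By the law of cosines, cos F = (EF² + FD² − DE²) / (2·EF·FD) ≈ -0.40641, so ∠F ≈ 113.98°.
Circumradius = DE/(2 sin F) ≈ 57.405.

R ≈ 57.4045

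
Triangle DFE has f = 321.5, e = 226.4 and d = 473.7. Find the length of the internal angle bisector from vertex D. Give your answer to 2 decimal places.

t_D ≈ 135.57

By the law of cosines, cos D = (f² + e² − d²) / (2·f·e) ≈ -0.47929, so ∠D ≈ 118.64°.
The bisector from D has length 2·f·e·cos(∠D/2)/(f+e) ≈ 135.57.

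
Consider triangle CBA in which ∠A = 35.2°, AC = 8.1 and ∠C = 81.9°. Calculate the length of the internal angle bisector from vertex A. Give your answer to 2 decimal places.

t_A ≈ 8.13

The third angle is ∠B = 180° − ∠A − ∠C = 62.90°.
Law of sines: BA = AC·sin C/sin B ≈ 9.0082.
Law of sines: CB = AC·sin A/sin B ≈ 5.2449.
The bisector from A has length 2·BA·AC·cos(∠A/2)/(BA+AC) ≈ 8.1307.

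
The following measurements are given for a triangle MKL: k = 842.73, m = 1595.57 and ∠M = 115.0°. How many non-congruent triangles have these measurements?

k·sin M = 842.73·sin(115.0°) ≈ 763.8.
Since ∠M is not acute, a triangle exists only if m > k; here m > k, so there is exactly one triangle.

1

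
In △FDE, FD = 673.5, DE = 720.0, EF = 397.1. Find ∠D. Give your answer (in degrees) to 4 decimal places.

By the law of cosines, cos D = (FD² + DE² − EF²) / (2·FD·DE) ≈ 0.83964, so ∠D ≈ 32.90°.

∠D ≈ 32.8982°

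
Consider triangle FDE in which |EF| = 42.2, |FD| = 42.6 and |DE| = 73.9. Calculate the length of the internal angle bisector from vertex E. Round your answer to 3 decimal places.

By the law of cosines, cos E = (|DE|² + |EF|² − |FD|²) / (2·|DE|·|EF|) ≈ 0.87015, so ∠E ≈ 29.52°.
The bisector from E has length 2·|DE|·|EF|·cos(∠E/2)/(|DE|+|EF|) ≈ 51.949.

51.949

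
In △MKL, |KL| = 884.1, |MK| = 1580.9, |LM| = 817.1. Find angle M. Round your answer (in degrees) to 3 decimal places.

22.592

By the law of cosines, cos M = (|LM|² + |MK|² − |KL|²) / (2·|LM|·|MK|) ≈ 0.92327, so ∠M ≈ 22.59°.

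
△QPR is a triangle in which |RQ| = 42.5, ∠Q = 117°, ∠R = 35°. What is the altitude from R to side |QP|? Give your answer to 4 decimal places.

The third angle is ∠P = 180° − ∠R − ∠Q = 28.00°.
Law of sines: |PR| = |RQ|·sin Q/sin P ≈ 80.66.
Law of sines: |QP| = |RQ|·sin R/sin P ≈ 51.924.
Area = ½·|RQ|·|PR|·sin R ≈ 983.13.
The altitude from R has length 2·area/|QP| ≈ 37.868.

37.8678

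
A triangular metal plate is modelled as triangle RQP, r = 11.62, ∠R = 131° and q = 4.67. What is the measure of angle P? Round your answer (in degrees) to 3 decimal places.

∠P ≈ 31.343°

Law of sines: sin Q = q·sin R/r ≈ 0.30331.
Since r ≥ q, only the acute value applies: ∠Q ≈ 17.66°.
Then ∠P = 180° − ∠R − ∠Q ≈ 31.34°.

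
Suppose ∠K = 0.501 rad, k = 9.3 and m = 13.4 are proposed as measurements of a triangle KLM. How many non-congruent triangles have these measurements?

2

m·sin K = 13.4·sin(0.501 rad) ≈ 6.436.
Since m sin K < k < m (6.436 < 9.3 < 13.4), two triangles exist.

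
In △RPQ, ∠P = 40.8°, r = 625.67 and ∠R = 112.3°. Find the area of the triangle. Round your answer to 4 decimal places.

The third angle is ∠Q = 180° − ∠R − ∠P = 26.90°.
Law of sines: p = r·sin P/sin R ≈ 441.87.
Law of sines: q = r·sin Q/sin R ≈ 305.96.
Area = ½·r·p·sin Q ≈ 62542.

area ≈ 62541.6337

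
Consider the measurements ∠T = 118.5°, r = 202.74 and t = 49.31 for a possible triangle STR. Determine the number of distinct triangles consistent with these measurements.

r·sin T = 202.74·sin(118.5°) ≈ 178.2.
Since ∠T is not acute, a triangle exists only if t > r; here t ≤ r, so there is no triangle.

0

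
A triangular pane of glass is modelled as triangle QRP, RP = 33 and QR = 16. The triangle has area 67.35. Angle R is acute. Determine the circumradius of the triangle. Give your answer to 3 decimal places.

35.275

From area = ½·QR·RP·sin R, we get sin R = 2·area/(QR·RP) ≈ 0.25511.
Taking the acute solution, ∠R ≈ 14.78°.
Law of cosines then gives PQ ≈ 17.998.
Circumradius = PQ/(2 sin R) ≈ 35.275.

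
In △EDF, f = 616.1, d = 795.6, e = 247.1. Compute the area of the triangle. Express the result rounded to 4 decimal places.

59007.7681

Semiperimeter s = (247.1 + 795.6 + 616.1)/2 = 829.4.
Heron's formula: area = √(829.4·582.3·33.8·213.3) ≈ 59008.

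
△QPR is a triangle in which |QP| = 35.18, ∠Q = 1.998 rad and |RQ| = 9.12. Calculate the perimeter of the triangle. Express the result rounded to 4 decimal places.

By the law of cosines, |PR|² = |RQ|² + |QP|² − 2·|RQ|·|QP|·cos Q = 1586.7, so |PR| ≈ 39.833.
Semiperimeter s = (39.833+9.12+35.18)/2 = 42.067.
Perimeter = 39.833 + 9.12 + 35.18 = 84.133.

84.1331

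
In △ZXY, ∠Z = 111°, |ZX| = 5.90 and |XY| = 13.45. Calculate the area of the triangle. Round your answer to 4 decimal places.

Law of sines: sin Y = |ZX|·sin Z/|XY| ≈ 0.40953.
Since |XY| ≥ |ZX|, only the acute value applies: ∠Y ≈ 24.18°.
Then ∠X = 180° − ∠Z − ∠Y ≈ 44.82°.
Law of sines gives |YZ| = |XY|·sin X/sin Z ≈ 10.156.
Area = ½·|XY|·|ZX|·sin X ≈ 27.97.

area ≈ 27.9704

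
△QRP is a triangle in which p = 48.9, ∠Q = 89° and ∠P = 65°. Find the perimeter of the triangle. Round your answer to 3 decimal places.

The third angle is ∠R = 180° − ∠P − ∠Q = 26.00°.
Law of sines: q = p·sin Q/sin P ≈ 53.947.
Law of sines: r = p·sin R/sin P ≈ 23.652.
Semiperimeter s = (53.947+23.652+48.9)/2 = 63.25.
Perimeter = 53.947 + 23.652 + 48.9 = 126.5.

perimeter ≈ 126.499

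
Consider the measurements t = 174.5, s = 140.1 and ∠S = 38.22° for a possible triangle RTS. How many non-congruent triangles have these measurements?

t·sin S = 174.5·sin(38.22°) ≈ 108.
Since t sin S < s < t (108 < 140.1 < 174.5), two triangles exist.

2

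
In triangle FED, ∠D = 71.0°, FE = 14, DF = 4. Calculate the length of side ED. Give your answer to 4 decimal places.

14.7817

Law of sines: sin E = DF·sin D/FE ≈ 0.27015.
Since FE ≥ DF, only the acute value applies: ∠E ≈ 15.67°.
Then ∠F = 180° − ∠D − ∠E ≈ 93.33°.
Law of sines gives ED = FE·sin F/sin D ≈ 14.782.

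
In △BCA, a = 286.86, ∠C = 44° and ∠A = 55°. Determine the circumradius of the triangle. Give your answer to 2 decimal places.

The third angle is ∠B = 180° − ∠C − ∠A = 81.00°.
Law of sines: b = a·sin B/sin A ≈ 345.88.
Law of sines: c = a·sin C/sin A ≈ 243.26.
Circumradius = a/(2 sin A) ≈ 175.1.

R ≈ 175.10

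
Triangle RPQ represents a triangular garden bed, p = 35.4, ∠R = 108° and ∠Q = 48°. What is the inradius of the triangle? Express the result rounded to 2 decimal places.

11.91

The third angle is ∠P = 180° − ∠Q − ∠R = 24.00°.
Law of sines: r = p·sin R/sin P ≈ 82.774.
Law of sines: q = p·sin Q/sin P ≈ 64.679.
Area = ½·p·r·sin Q ≈ 1088.8.
Semiperimeter s = (82.774+35.4+64.679)/2 = 91.427.
Inradius = area/s = 1088.8/91.427 ≈ 11.909.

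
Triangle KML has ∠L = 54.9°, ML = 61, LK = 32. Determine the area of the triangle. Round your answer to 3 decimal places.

Area = ½·ML·LK·sin L ≈ 798.51.

798.514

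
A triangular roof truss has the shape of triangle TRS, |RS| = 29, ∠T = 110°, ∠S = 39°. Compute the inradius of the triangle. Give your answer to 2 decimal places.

r ≈ 4.51

The third angle is ∠R = 180° − ∠S − ∠T = 31.00°.
Law of sines: |ST| = |RS|·sin R/sin T ≈ 15.895.
Law of sines: |TR| = |RS|·sin S/sin T ≈ 19.422.
Area = ½·|RS|·|ST|·sin S ≈ 145.04.
Semiperimeter s = (29+15.895+19.422)/2 = 32.158.
Inradius = area/s = 145.04/32.158 ≈ 4.5103.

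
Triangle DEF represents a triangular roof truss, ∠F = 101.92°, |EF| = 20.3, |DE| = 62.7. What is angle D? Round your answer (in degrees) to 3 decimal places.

18.468

Law of sines: sin D = |EF|·sin F/|DE| ≈ 0.31678.
Since |DE| ≥ |EF|, only the acute value applies: ∠D ≈ 18.47°.
Then ∠E = 180° − ∠F − ∠D ≈ 59.61°.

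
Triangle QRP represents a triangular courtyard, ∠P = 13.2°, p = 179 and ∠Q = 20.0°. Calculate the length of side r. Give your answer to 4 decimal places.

The third angle is ∠R = 180° − ∠P − ∠Q = 146.80°.
Law of sines: r = p·sin R/sin P ≈ 429.22.

429.2246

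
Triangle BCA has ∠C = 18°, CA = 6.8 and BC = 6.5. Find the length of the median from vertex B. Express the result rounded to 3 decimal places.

By the law of cosines, AB² = BC² + CA² − 2·BC·CA·cos C = 4.4166, so AB ≈ 2.1016.
Median from B: ½√(2·AB² + 2·BC² − CA²) ≈ 3.4312.

3.431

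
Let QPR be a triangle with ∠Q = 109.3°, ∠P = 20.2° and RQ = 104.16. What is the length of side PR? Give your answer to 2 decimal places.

The third angle is ∠R = 180° − ∠Q − ∠P = 50.50°.
Law of sines: PR = RQ·sin Q/sin P ≈ 284.7.

284.70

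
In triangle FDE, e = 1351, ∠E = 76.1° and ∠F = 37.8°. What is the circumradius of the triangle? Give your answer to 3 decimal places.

The third angle is ∠D = 180° − ∠E − ∠F = 66.10°.
Law of sines: f = e·sin F/sin E ≈ 853.02.
Law of sines: d = e·sin D/sin E ≈ 1272.4.
Circumradius = e/(2 sin E) ≈ 695.88.

695.878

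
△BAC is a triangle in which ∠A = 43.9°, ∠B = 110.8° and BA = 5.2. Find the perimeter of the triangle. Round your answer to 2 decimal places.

The third angle is ∠C = 180° − ∠B − ∠A = 25.30°.
Law of sines: AC = BA·sin B/sin C ≈ 11.375.
Law of sines: CB = BA·sin A/sin C ≈ 8.4372.
Semiperimeter s = (11.375+8.4372+5.2)/2 = 12.506.
Perimeter = 11.375 + 8.4372 + 5.2 = 25.012.

perimeter ≈ 25.01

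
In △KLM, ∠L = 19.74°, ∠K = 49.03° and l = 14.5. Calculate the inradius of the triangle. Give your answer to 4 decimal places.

The third angle is ∠M = 180° − ∠K − ∠L = 111.23°.
Law of sines: k = l·sin K/sin L ≈ 32.415.
Law of sines: m = l·sin M/sin L ≈ 40.017.
Area = ½·l·k·sin M ≈ 219.06.
Semiperimeter s = (32.415+14.5+40.017)/2 = 43.466.
Inradius = area/s = 219.06/43.466 ≈ 5.0398.

5.0398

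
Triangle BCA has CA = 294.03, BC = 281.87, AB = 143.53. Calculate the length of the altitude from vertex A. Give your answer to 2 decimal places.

Semiperimeter s = (294.03 + 143.53 + 281.87)/2 = 359.71.
Heron's formula: area = √(359.71·65.685·216.18·77.845) ≈ 19941.
The altitude from A has length 2·area/BC ≈ 141.49.

h_A ≈ 141.49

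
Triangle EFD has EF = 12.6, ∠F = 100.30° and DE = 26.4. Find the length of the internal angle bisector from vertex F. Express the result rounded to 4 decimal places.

Law of sines: sin D = EF·sin F/DE ≈ 0.46958.
Since DE ≥ EF, only the acute value applies: ∠D ≈ 28.01°.
Then ∠E = 180° − ∠F − ∠D ≈ 51.69°.
Law of sines gives FD = DE·sin E/sin F ≈ 21.055.
The bisector from F has length 2·EF·FD·cos(∠F/2)/(EF+FD) ≈ 10.102.

t_F ≈ 10.1022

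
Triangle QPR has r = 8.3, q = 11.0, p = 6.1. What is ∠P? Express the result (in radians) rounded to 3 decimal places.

By the law of cosines, cos P = (r² + q² − p²) / (2·r·q) ≈ 0.83614, so ∠P ≈ 0.581 rad.

0.581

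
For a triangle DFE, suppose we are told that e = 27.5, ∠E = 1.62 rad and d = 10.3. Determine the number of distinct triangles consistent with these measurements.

d·sin E = 10.3·sin(1.62 rad) ≈ 10.29.
Since ∠E is not acute, a triangle exists only if e > d; here e > d, so there is exactly one triangle.

1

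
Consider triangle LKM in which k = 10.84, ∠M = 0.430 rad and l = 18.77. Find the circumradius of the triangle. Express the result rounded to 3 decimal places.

R ≈ 11.990

By the law of cosines, m² = l² + k² − 2·l·k·cos M = 99.93, so m ≈ 9.9965.
Area = ½·l·k·sin M ≈ 42.41.
Circumradius = m/(2 sin M) ≈ 11.99.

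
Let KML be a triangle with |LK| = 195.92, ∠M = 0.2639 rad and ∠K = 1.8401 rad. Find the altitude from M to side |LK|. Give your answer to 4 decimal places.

The third angle is ∠L = π − ∠K − ∠M = 1.0376 rad.
Law of sines: |ML| = |LK|·sin K/sin M ≈ 724.02.
Law of sines: |KM| = |LK|·sin L/sin M ≈ 646.83.
Area = ½·|LK|·|ML|·sin L ≈ 61079.
The altitude from M has length 2·area/|LK| ≈ 623.51.

h_M ≈ 623.5122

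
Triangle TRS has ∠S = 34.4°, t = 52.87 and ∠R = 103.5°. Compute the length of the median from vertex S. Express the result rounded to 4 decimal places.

The third angle is ∠T = 180° − ∠R − ∠S = 42.10°.
Law of sines: r = t·sin R/sin T ≈ 76.681.
Law of sines: s = t·sin S/sin T ≈ 44.553.
Median from S: ½√(2·t² + 2·r² − s²) ≈ 61.979.

m_S ≈ 61.9789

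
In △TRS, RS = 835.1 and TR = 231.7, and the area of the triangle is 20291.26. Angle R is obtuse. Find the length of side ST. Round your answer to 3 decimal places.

1062.758

From area = ½·TR·RS·sin R, we get sin R = 2·area/(TR·RS) ≈ 0.20974.
Taking the obtuse solution, ∠R ≈ 167.89°.
Law of cosines then gives ST ≈ 1062.8.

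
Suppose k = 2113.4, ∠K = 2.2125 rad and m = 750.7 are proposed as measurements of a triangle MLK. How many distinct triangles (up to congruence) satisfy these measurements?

m·sin K = 750.7·sin(2.2125 rad) ≈ 601.4.
Since ∠K is not acute, a triangle exists only if k > m; here k > m, so there is exactly one triangle.

1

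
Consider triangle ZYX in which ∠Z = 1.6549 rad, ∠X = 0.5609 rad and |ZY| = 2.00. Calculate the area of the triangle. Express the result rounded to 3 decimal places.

2.994

The third angle is ∠Y = π − ∠X − ∠Z = 0.9258 rad.
Law of sines: |YX| = |ZY|·sin Z/sin X ≈ 3.7465.
Law of sines: |XZ| = |ZY|·sin Y/sin X ≈ 3.0044.
Area = ½·|ZY|·|YX|·sin Y ≈ 2.9938.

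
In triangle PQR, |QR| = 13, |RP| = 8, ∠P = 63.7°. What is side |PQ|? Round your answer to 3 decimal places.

Law of sines: sin Q = |RP|·sin P/|QR| ≈ 0.55168.
Since |QR| ≥ |RP|, only the acute value applies: ∠Q ≈ 33.48°.
Then ∠R = 180° − ∠P − ∠Q ≈ 82.82°.
Law of sines gives |PQ| = |QR|·sin R/sin P ≈ 14.387.

14.387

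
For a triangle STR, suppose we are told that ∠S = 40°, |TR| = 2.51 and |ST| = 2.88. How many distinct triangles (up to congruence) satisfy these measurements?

|ST|·sin S = 2.88·sin(40°) ≈ 1.851.
Since |ST| sin S < |TR| < |ST| (1.851 < 2.51 < 2.88), two triangles exist.

2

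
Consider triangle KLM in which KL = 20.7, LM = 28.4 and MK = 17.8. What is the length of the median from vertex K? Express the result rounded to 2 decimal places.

m_K ≈ 13.08

Median from K: ½√(2·MK² + 2·KL² − LM²) ≈ 13.078.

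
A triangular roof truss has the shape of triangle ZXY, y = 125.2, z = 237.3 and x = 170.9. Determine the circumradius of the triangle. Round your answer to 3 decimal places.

R ≈ 123.123

By the law of cosines, cos Z = (x² + y² − z²) / (2·x·y) ≈ -0.26708, so ∠Z ≈ 105.49°.
Circumradius = z/(2 sin Z) ≈ 123.12.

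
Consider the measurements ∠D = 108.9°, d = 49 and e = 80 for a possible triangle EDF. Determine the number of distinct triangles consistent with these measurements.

e·sin D = 80·sin(108.9°) ≈ 75.69.
Since ∠D is not acute, a triangle exists only if d > e; here d ≤ e, so there is no triangle.

0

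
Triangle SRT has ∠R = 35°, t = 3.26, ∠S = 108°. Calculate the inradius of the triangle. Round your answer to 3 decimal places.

The third angle is ∠T = 180° − ∠S − ∠R = 37.00°.
Law of sines: s = t·sin S/sin T ≈ 5.1518.
Law of sines: r = t·sin R/sin T ≈ 3.107.
Area = ½·t·s·sin R ≈ 4.8166.
Semiperimeter p = (5.1518+3.107+3.26)/2 = 5.7594.
Inradius = area/p = 4.8166/5.7594 ≈ 0.8363.

0.836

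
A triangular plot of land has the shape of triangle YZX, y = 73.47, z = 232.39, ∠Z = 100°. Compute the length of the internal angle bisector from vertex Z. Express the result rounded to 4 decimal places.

t_Z ≈ 69.8045

Law of sines: sin Y = y·sin Z/z ≈ 0.31135.
Since z ≥ y, only the acute value applies: ∠Y ≈ 18.14°.
Then ∠X = 180° − ∠Z − ∠Y ≈ 61.86°.
Law of sines gives x = z·sin X/sin Z ≈ 208.08.
The bisector from Z has length 2·x·y·cos(∠Z/2)/(x+y) ≈ 69.804.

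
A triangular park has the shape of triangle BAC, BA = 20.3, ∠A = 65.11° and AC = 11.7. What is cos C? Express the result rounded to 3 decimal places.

0.169

By the law of cosines, CB² = BA² + AC² − 2·BA·AC·cos A = 349.05, so CB ≈ 18.683.
Law of cosines again: cos C = (AC² + CB² − BA²)/(2·AC·CB) ≈ 0.16893, so ∠C ≈ 80.27°.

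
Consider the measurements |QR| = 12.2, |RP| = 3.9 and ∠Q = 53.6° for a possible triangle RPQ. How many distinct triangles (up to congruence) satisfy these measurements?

|QR|·sin Q = 12.2·sin(53.6°) ≈ 9.82.
Since |RP| = 3.9 < 9.82 = |QR| sin Q, no triangle exists.

0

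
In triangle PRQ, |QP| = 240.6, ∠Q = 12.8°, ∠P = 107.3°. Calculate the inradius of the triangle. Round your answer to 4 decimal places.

The third angle is ∠R = 180° − ∠Q − ∠P = 59.90°.
Law of sines: |RQ| = |QP|·sin P/sin R ≈ 265.52.
Law of sines: |PR| = |QP|·sin Q/sin R ≈ 61.613.
Area = ½·|QP|·|RQ|·sin Q ≈ 7076.7.
Semiperimeter s = (265.52+240.6+61.613)/2 = 283.87.
Inradius = area/s = 7076.7/283.87 ≈ 24.93.

24.9298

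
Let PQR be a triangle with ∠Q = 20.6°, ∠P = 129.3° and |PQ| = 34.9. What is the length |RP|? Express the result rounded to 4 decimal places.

The third angle is ∠R = 180° − ∠P − ∠Q = 30.10°.
Law of sines: |RP| = |PQ|·sin Q/sin R ≈ 24.485.

24.4846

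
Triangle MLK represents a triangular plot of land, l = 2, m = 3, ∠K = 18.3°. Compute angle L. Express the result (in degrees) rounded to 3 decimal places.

29.696

By the law of cosines, k² = m² + l² − 2·m·l·cos K = 1.6069, so k ≈ 1.2676.
Law of cosines again: cos L = (k² + m² − l²)/(2·k·m) ≈ 0.86867, so ∠L ≈ 29.70°.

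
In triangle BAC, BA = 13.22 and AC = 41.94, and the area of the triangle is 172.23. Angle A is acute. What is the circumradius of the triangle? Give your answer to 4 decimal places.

R ≈ 26.2619

From area = ½·BA·AC·sin A, we get sin A = 2·area/(BA·AC) ≈ 0.62127.
Taking the acute solution, ∠A ≈ 38.41°.
Law of cosines then gives CB ≈ 32.631.
Circumradius = CB/(2 sin A) ≈ 26.262.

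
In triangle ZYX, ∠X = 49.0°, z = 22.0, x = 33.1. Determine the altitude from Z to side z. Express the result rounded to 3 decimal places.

h_Z ≈ 32.504

Law of sines: sin Z = z·sin X/x ≈ 0.50162.
Since x ≥ z, only the acute value applies: ∠Z ≈ 30.11°.
Then ∠Y = 180° − ∠X − ∠Z ≈ 100.89°.
Law of sines gives y = x·sin Y/sin X ≈ 43.068.
Area = ½·x·z·sin Y ≈ 357.54.
The altitude from Z has length 2·area/z ≈ 32.504.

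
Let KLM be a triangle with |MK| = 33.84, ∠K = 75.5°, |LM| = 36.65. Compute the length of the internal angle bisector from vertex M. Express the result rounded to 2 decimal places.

32.95

Law of sines: sin L = |MK|·sin K/|LM| ≈ 0.89392.
Since |LM| ≥ |MK|, only the acute value applies: ∠L ≈ 63.37°.
Then ∠M = 180° − ∠K − ∠L ≈ 41.13°.
Law of sines gives |KL| = |LM|·sin M/sin K ≈ 24.9.
The bisector from M has length 2·|LM|·|MK|·cos(∠M/2)/(|LM|+|MK|) ≈ 32.947.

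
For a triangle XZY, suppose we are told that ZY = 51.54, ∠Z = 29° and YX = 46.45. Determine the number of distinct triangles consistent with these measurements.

2

ZY·sin Z = 51.54·sin(29°) ≈ 24.99.
Since ZY sin Z < YX < ZY (24.99 < 46.45 < 51.54), two triangles exist.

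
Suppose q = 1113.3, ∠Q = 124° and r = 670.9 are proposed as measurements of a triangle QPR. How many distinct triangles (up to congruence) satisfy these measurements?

1

r·sin Q = 670.9·sin(124°) ≈ 556.2.
Since ∠Q is not acute, a triangle exists only if q > r; here q > r, so there is exactly one triangle.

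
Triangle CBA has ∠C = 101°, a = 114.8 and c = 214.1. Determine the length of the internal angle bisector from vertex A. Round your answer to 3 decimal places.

t_A ≈ 176.236

Law of sines: sin A = a·sin C/c ≈ 0.52635.
Since c ≥ a, only the acute value applies: ∠A ≈ 31.76°.
Then ∠B = 180° − ∠C − ∠A ≈ 47.24°.
Law of sines gives b = c·sin B/sin C ≈ 160.14.
The bisector from A has length 2·c·b·cos(∠A/2)/(c+b) ≈ 176.24.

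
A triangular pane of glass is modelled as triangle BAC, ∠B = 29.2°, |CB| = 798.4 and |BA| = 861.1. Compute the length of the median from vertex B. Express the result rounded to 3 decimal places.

By the law of cosines, |AC|² = |CB|² + |BA|² − 2·|CB|·|BA|·cos B = 1.7866e+05, so |AC| ≈ 422.69.
Median from B: ½√(2·|CB|² + 2·|BA|² − |AC|²) ≈ 803.

m_B ≈ 802.996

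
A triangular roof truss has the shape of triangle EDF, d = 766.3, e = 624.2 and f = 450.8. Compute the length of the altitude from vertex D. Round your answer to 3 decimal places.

367.187

Semiperimeter s = (624.2 + 766.3 + 450.8)/2 = 920.65.
Heron's formula: area = √(920.65·296.45·154.35·469.85) ≈ 1.4069e+05.
The altitude from D has length 2·area/d ≈ 367.19.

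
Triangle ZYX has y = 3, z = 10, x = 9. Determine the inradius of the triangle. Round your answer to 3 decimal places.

Semiperimeter s = (10 + 3 + 9)/2 = 11.
Heron's formula: area = √(11·1·8·2) ≈ 13.266.
Inradius = area/s = 13.266/11 ≈ 1.206.

r ≈ 1.206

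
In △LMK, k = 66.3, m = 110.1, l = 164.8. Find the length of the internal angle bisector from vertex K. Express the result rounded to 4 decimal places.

By the law of cosines, cos K = (l² + m² − k²) / (2·l·m) ≈ 0.96132, so ∠K ≈ 15.99°.
The bisector from K has length 2·l·m·cos(∠K/2)/(l+m) ≈ 130.73.

130.7252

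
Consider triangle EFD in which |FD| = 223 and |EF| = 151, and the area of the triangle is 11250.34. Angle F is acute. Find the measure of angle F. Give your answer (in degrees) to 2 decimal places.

From area = ½·|EF|·|FD|·sin F, we get sin F = 2·area/(|EF|·|FD|) ≈ 0.66821.
Taking the acute solution, ∠F ≈ 41.93°.

∠F ≈ 41.93°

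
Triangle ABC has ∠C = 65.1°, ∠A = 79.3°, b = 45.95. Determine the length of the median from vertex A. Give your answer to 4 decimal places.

m_A ≈ 45.9872

The third angle is ∠B = 180° − ∠C − ∠A = 35.60°.
Law of sines: a = b·sin A/sin B ≈ 77.563.
Law of sines: c = b·sin C/sin B ≈ 71.598.
Median from A: ½√(2·b² + 2·c² − a²) ≈ 45.987.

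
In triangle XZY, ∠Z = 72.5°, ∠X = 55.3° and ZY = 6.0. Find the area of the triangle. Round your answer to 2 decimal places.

16.50

The third angle is ∠Y = 180° − ∠X − ∠Z = 52.20°.
Law of sines: YX = ZY·sin Z/sin X ≈ 6.9602.
Law of sines: XZ = ZY·sin Y/sin X ≈ 5.7665.
Area = ½·ZY·YX·sin Y ≈ 16.499.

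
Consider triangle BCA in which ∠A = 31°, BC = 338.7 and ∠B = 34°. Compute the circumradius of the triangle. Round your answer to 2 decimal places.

R ≈ 328.81

The third angle is ∠C = 180° − ∠A − ∠B = 115.00°.
Law of sines: CA = BC·sin B/sin A ≈ 367.74.
Law of sines: AB = BC·sin C/sin A ≈ 596.01.
Circumradius = BC/(2 sin A) ≈ 328.81.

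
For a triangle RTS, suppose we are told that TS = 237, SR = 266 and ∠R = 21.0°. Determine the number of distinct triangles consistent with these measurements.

2

SR·sin R = 266·sin(21.0°) ≈ 95.33.
Since SR sin R < TS < SR (95.33 < 237 < 266), two triangles exist.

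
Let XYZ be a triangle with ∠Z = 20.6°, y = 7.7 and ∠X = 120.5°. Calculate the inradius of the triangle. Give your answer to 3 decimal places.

The third angle is ∠Y = 180° − ∠Z − ∠X = 38.90°.
Law of sines: x = y·sin X/sin Y ≈ 10.565.
Law of sines: z = y·sin Z/sin Y ≈ 4.3142.
Area = ½·y·x·sin Z ≈ 14.311.
Semiperimeter s = (10.565+7.7+4.3142)/2 = 11.29.
Inradius = area/s = 14.311/11.29 ≈ 1.2677.

r ≈ 1.268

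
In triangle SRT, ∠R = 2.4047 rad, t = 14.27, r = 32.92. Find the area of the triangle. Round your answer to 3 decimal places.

Law of sines: sin T = t·sin R/r ≈ 0.29129.
Since r ≥ t, only the acute value applies: ∠T ≈ 0.2956 rad.
Then ∠S = π − ∠R − ∠T ≈ 0.4413 rad.
Law of sines gives s = r·sin S/sin R ≈ 20.925.
Area = ½·r·t·sin S ≈ 100.33.

area ≈ 100.326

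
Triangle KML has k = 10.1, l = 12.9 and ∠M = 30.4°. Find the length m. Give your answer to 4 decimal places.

By the law of cosines, m² = l² + k² − 2·l·k·cos M = 43.666, so m ≈ 6.608.

6.6080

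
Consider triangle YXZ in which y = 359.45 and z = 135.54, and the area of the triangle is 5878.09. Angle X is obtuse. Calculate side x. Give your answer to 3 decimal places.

492.073

From area = ½·z·y·sin X, we get sin X = 2·area/(z·y) ≈ 0.24130.
Taking the obtuse solution, ∠X ≈ 2.898 rad.
Law of cosines then gives x ≈ 492.07.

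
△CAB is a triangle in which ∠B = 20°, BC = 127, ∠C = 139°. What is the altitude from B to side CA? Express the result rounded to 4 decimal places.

83.3195

The third angle is ∠A = 180° − ∠B − ∠C = 21.00°.
Law of sines: AB = BC·sin C/sin A ≈ 232.5.
Law of sines: CA = BC·sin B/sin A ≈ 121.21.
Area = ½·BC·AB·sin B ≈ 5049.4.
The altitude from B has length 2·area/CA ≈ 83.319.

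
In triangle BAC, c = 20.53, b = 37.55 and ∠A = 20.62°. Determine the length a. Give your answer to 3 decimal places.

By the law of cosines, a² = c² + b² − 2·c·b·cos A = 388.45, so a ≈ 19.709.

19.709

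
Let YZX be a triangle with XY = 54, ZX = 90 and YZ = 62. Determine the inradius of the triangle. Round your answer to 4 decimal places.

r ≈ 15.9237

Semiperimeter s = (90 + 54 + 62)/2 = 103.
Heron's formula: area = √(103·13·49·41) ≈ 1640.1.
Inradius = area/s = 1640.1/103 ≈ 15.924.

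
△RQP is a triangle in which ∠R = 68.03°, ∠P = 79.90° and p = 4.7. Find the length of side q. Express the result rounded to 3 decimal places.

2.535

The third angle is ∠Q = 180° − ∠P − ∠R = 32.07°.
Law of sines: q = p·sin Q/sin P ≈ 2.5348.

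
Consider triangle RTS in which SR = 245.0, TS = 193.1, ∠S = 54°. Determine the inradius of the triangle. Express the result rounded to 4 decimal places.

By the law of cosines, RT² = TS² + SR² − 2·TS·SR·cos S = 41697, so RT ≈ 204.2.
Area = ½·TS·SR·sin S ≈ 19137.
Semiperimeter s = (193.1+245+204.2)/2 = 321.15.
Inradius = area/s = 19137/321.15 ≈ 59.589.

59.5894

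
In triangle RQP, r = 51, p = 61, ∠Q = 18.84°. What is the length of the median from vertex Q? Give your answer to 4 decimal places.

55.2509

By the law of cosines, q² = p² + r² − 2·p·r·cos Q = 433.35, so q ≈ 20.817.
Median from Q: ½√(2·p² + 2·r² − q²) ≈ 55.251.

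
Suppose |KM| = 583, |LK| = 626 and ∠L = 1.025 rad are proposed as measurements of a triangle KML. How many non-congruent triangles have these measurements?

2

|LK|·sin L = 626·sin(1.025 rad) ≈ 535.1.
Since |LK| sin L < |KM| < |LK| (535.1 < 583 < 626), two triangles exist.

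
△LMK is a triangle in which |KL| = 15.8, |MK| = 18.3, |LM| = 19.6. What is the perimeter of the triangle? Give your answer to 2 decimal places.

53.70

Perimeter = 18.3 + 15.8 + 19.6 = 53.7.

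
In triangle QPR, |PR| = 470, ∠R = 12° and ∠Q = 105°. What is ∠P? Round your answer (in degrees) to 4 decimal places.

63.0000

The third angle is ∠P = 180° − ∠R − ∠Q = 63.00°.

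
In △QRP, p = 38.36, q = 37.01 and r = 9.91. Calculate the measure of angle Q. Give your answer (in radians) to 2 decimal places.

∠Q ≈ 1.30 rad

By the law of cosines, cos Q = (r² + p² − q²) / (2·r·p) ≈ 0.26300, so ∠Q ≈ 1.305 rad.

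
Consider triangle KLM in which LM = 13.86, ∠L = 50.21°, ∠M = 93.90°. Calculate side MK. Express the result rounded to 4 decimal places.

The third angle is ∠K = 180° − ∠L − ∠M = 35.89°.
Law of sines: MK = LM·sin L/sin K ≈ 18.167.

18.1668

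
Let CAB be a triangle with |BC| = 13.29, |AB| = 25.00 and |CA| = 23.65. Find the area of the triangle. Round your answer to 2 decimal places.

Semiperimeter s = (25 + 13.29 + 23.65)/2 = 30.97.
Heron's formula: area = √(30.97·5.97·17.68·7.32) ≈ 154.69.

area ≈ 154.69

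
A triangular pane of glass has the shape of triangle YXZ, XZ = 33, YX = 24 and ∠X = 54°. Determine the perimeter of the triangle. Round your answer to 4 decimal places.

By the law of cosines, ZY² = YX² + XZ² − 2·YX·XZ·cos X = 733.95, so ZY ≈ 27.091.
Semiperimeter s = (33+27.091+24)/2 = 42.046.
Perimeter = 33 + 27.091 + 24 = 84.091.

84.0915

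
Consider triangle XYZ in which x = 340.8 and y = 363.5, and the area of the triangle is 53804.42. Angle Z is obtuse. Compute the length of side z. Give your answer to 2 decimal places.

609.12

From area = ½·x·y·sin Z, we get sin Z = 2·area/(x·y) ≈ 0.86865.
Taking the obtuse solution, ∠Z ≈ 119.70°.
Law of cosines then gives z ≈ 609.12.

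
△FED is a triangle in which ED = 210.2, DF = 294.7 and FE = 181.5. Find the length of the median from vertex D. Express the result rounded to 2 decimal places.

Median from D: ½√(2·ED² + 2·DF² − FE²) ≈ 239.33.

239.33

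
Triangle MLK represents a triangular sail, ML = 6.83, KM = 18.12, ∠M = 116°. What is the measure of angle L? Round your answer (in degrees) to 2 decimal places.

By the law of cosines, LK² = KM² + ML² − 2·KM·ML·cos M = 483.49, so LK ≈ 21.988.
Law of cosines again: cos L = (ML² + LK² − KM²)/(2·ML·LK) ≈ 0.67187, so ∠L ≈ 47.79°.

47.79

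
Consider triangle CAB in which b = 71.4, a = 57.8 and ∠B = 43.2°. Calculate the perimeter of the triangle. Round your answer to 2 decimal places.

Law of sines: sin A = a·sin B/b ≈ 0.55416.
Since b ≥ a, only the acute value applies: ∠A ≈ 33.65°.
Then ∠C = 180° − ∠B − ∠A ≈ 103.15°.
Law of sines gives c = b·sin C/sin B ≈ 101.57.
Semiperimeter s = (101.57+57.8+71.4)/2 = 115.38.
Perimeter = 101.57 + 57.8 + 71.4 = 230.77.

perimeter ≈ 230.77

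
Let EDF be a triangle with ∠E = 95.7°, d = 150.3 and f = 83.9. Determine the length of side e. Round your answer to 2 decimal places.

179.26

By the law of cosines, e² = d² + f² − 2·d·f·cos E = 32134, so e ≈ 179.26.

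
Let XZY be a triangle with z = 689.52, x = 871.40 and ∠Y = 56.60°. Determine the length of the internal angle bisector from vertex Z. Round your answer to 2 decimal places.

735.87

By the law of cosines, y² = x² + z² − 2·x·z·cos Y = 5.7327e+05, so y ≈ 757.14.
Law of cosines again: cos Z = (y² + x² − z²)/(2·y·x) ≈ 0.64959, so ∠Z ≈ 49.49°.
The bisector from Z has length 2·y·x·cos(∠Z/2)/(y+x) ≈ 735.87.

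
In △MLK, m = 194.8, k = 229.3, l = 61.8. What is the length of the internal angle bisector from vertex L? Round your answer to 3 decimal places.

By the law of cosines, cos L = (k² + m² − l²) / (2·k·m) ≈ 0.97057, so ∠L ≈ 13.93°.
The bisector from L has length 2·k·m·cos(∠L/2)/(k+m) ≈ 209.09.

t_L ≈ 209.091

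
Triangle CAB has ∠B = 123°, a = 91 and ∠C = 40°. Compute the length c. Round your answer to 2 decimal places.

200.07

The third angle is ∠A = 180° − ∠B − ∠C = 17.00°.
Law of sines: c = a·sin C/sin A ≈ 200.07.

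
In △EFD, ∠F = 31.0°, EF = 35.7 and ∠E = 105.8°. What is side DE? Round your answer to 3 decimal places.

The third angle is ∠D = 180° − ∠E − ∠F = 43.20°.
Law of sines: DE = EF·sin F/sin D ≈ 26.86.

26.860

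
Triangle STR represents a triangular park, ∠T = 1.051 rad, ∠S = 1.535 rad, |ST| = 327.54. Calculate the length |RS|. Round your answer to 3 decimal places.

538.971

The third angle is ∠R = π − ∠S − ∠T = 0.556 rad.
Law of sines: |RS| = |ST|·sin T/sin R ≈ 538.97.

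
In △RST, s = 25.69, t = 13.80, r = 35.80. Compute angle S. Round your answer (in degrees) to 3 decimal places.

∠S ≈ 34.724°

By the law of cosines, cos S = (t² + r² − s²) / (2·t·r) ≈ 0.82190, so ∠S ≈ 34.72°.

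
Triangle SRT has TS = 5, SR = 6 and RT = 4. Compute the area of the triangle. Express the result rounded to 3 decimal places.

9.922

Semiperimeter s = (4 + 5 + 6)/2 = 7.5.
Heron's formula: area = √(7.5·3.5·2.5·1.5) ≈ 9.9216.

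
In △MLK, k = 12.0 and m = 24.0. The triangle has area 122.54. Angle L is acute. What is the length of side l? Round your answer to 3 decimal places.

20.432

From area = ½·k·m·sin L, we get sin L = 2·area/(k·m) ≈ 0.85097.
Taking the acute solution, ∠L ≈ 58.32°.
Law of cosines then gives l ≈ 20.432.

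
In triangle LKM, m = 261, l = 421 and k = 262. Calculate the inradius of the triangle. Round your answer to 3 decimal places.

69.193

Semiperimeter s = (421 + 262 + 261)/2 = 472.
Heron's formula: area = √(472·51·210·211) ≈ 32659.
Inradius = area/s = 32659/472 ≈ 69.193.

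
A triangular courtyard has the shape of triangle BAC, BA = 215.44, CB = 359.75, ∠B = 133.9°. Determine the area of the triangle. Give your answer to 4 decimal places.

area ≈ 27922.9912

Area = ½·CB·BA·sin B ≈ 27923.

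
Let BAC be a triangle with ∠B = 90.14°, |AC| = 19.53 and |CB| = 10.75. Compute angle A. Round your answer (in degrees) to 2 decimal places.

∠A ≈ 33.40°

Law of sines: sin A = |CB|·sin B/|AC| ≈ 0.55043.
Since |AC| ≥ |CB|, only the acute value applies: ∠A ≈ 33.40°.
Then ∠C = 180° − ∠B − ∠A ≈ 56.46°.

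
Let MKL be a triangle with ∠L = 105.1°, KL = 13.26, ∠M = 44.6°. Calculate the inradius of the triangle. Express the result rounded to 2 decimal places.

2.97

The third angle is ∠K = 180° − ∠L − ∠M = 30.30°.
Law of sines: LM = KL·sin K/sin M ≈ 9.5279.
Law of sines: MK = KL·sin L/sin M ≈ 18.233.
Area = ½·KL·LM·sin L ≈ 60.989.
Semiperimeter s = (13.26+9.5279+18.233)/2 = 20.51.
Inradius = area/s = 60.989/20.51 ≈ 2.9736.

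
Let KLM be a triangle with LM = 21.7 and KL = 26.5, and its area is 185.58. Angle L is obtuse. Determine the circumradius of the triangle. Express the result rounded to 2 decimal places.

R ≈ 35.09

From area = ½·KL·LM·sin L, we get sin L = 2·area/(KL·LM) ≈ 0.64544.
Taking the obtuse solution, ∠L ≈ 139.80°.
Law of cosines then gives MK ≈ 45.295.
Circumradius = MK/(2 sin L) ≈ 35.088.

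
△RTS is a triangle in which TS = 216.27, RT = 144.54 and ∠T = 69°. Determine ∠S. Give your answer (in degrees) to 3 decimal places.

39.367

By the law of cosines, SR² = RT² + TS² − 2·RT·TS·cos T = 45260, so SR ≈ 212.74.
Law of cosines again: cos S = (TS² + SR² − RT²)/(2·TS·SR) ≈ 0.77310, so ∠S ≈ 39.37°.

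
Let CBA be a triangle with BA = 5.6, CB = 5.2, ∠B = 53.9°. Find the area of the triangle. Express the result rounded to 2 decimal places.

area ≈ 11.76

Area = ½·CB·BA·sin B ≈ 11.764.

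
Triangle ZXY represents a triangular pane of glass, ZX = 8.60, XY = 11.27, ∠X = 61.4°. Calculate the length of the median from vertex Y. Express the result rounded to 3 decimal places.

9.955

By the law of cosines, YZ² = ZX² + XY² − 2·ZX·XY·cos X = 108.18, so YZ ≈ 10.401.
Median from Y: ½√(2·XY² + 2·YZ² − ZX²) ≈ 9.9553.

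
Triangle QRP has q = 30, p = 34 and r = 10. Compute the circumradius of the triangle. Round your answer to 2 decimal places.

By the law of cosines, cos Q = (r² + p² − q²) / (2·r·p) ≈ 0.52353, so ∠Q ≈ 58.43°.
Circumradius = q/(2 sin Q) ≈ 17.605.

17.61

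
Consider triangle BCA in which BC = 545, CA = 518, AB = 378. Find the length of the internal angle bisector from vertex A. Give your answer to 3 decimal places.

By the law of cosines, cos A = (CA² + AB² − BC²) / (2·CA·AB) ≈ 0.29157, so ∠A ≈ 73.05°.
The bisector from A has length 2·CA·AB·cos(∠A/2)/(CA+AB) ≈ 351.23.

351.227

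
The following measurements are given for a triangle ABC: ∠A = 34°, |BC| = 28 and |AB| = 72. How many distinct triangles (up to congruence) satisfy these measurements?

0

|AB|·sin A = 72·sin(34°) ≈ 40.26.
Since |BC| = 28 < 40.26 = |AB| sin A, no triangle exists.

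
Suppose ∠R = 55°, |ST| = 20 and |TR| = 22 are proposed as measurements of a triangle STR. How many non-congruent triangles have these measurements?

2

|TR|·sin R = 22·sin(55°) ≈ 18.02.
Since |TR| sin R < |ST| < |TR| (18.02 < 20 < 22), two triangles exist.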